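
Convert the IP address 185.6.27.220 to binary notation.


185 = 10111001
6 = 00000110
27 = 00011011
220 = 11011100
Binary: 10111001.00000110.00011011.11011100


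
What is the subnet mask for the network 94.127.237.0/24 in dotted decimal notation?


/24 means 24 network bits, 8 host bits
Binary: 11111111111111111111111100000000
Mask: 255.255.255.0


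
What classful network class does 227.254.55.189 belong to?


First octet: 227
Binary: 11100011
1110xxxx -> Class D (224-239)
Class D (multicast), default mask N/A


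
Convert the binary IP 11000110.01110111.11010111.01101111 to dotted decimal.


11000110 = 198
01110111 = 119
11010111 = 215
01101111 = 111
IP: 198.119.215.111


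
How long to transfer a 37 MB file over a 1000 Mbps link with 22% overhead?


Effective throughput = 1000 * (1 - 22/100) = 780 Mbps
File size in Mb = 37 * 8 = 296 Mb
Time = 296 / 780
Time = 0.3795 seconds


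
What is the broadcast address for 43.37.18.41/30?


Network: 43.37.18.40/30
Host bits = 2
Set all host bits to 1:
Broadcast: 43.37.18.43


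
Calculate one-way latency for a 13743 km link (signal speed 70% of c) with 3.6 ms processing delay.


Speed = 0.7 * 3e5 km/s = 210000 km/s
Propagation delay = 13743 / 210000 = 0.0654 s = 65.4429 ms
Processing delay = 3.6 ms
Total one-way latency = 69.0429 ms


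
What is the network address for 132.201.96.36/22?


IP:   10000100.11001001.01100000.00100100
Mask: 11111111.11111111.11111100.00000000
AND operation:
Net:  10000100.11001001.01100000.00000000
Network: 132.201.96.0/22


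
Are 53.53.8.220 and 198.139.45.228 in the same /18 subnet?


Mask: 255.255.192.0
53.53.8.220 AND mask = 53.53.0.0
198.139.45.228 AND mask = 198.139.0.0
No, different subnets (53.53.0.0 vs 198.139.0.0)


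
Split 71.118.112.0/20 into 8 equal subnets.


New prefix = 20 + 3 = 23
Each subnet has 512 addresses
  71.118.112.0/23
  71.118.114.0/23
  71.118.116.0/23
  71.118.118.0/23
  71.118.120.0/23
  71.118.122.0/23
  71.118.124.0/23
  71.118.126.0/23
Subnets: 71.118.112.0/23, 71.118.114.0/23, 71.118.116.0/23, 71.118.118.0/23, 71.118.120.0/23, 71.118.122.0/23, 71.118.124.0/23, 71.118.126.0/23


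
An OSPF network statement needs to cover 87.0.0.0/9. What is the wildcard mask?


Subnet mask: 255.128.0.0
Wildcard = 255.255.255.255 - subnet mask
255 - 255 = 0
255 - 128 = 127
255 - 0 = 255
255 - 0 = 255
Wildcard: 0.127.255.255


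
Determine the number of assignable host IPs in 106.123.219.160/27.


Host bits = 32 - 27 = 5
Total addresses = 2^5 = 32
Usable = total - 2 (network and broadcast)
Usable hosts: 30


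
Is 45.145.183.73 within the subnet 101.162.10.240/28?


Subnet network: 101.162.10.240
Test IP AND mask: 45.145.183.64
No, 45.145.183.73 is not in 101.162.10.240/28


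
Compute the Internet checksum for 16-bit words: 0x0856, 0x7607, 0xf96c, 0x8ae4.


Sum all words (with carry folding):
+ 0x0856 = 0x0856
+ 0x7607 = 0x7e5d
+ 0xf96c = 0x77ca
+ 0x8ae4 = 0x02af
One's complement: ~0x02af
Checksum = 0xfd50


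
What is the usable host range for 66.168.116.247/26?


Network: 66.168.116.192
Broadcast: 66.168.116.255
First usable = network + 1
Last usable = broadcast - 1
Range: 66.168.116.193 to 66.168.116.254


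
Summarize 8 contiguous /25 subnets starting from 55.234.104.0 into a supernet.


Original prefix: /25
Number of subnets: 8 = 2^3
New prefix = 25 - 3 = 22
Supernet: 55.234.104.0/22


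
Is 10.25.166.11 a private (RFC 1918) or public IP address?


RFC 1918 private ranges:
  10.0.0.0/8 (10.0.0.0 - 10.255.255.255)
  172.16.0.0/12 (172.16.0.0 - 172.31.255.255)
  192.168.0.0/16 (192.168.0.0 - 192.168.255.255)
Private (in 10.0.0.0/8)


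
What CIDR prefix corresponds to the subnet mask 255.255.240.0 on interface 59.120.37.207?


Binary: 11111111.11111111.11110000.00000000
Count leading 1s
Prefix: /20


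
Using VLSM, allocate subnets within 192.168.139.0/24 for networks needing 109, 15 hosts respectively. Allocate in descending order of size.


109 hosts -> /25 (126 usable): 192.168.139.0/25
15 hosts -> /27 (30 usable): 192.168.139.128/27
Allocation: 192.168.139.0/25 (109 hosts, 126 usable); 192.168.139.128/27 (15 hosts, 30 usable)


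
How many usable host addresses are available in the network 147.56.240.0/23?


Host bits = 32 - 23 = 9
Total addresses = 2^9 = 512
Usable = total - 2 (network and broadcast)
Usable hosts: 510


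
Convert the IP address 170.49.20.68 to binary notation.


170 = 10101010
49 = 00110001
20 = 00010100
68 = 01000100
Binary: 10101010.00110001.00010100.01000100


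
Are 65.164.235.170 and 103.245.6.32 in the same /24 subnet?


Mask: 255.255.255.0
65.164.235.170 AND mask = 65.164.235.0
103.245.6.32 AND mask = 103.245.6.0
No, different subnets (65.164.235.0 vs 103.245.6.0)


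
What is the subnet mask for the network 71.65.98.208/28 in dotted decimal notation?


/28 means 28 network bits, 4 host bits
Binary: 11111111111111111111111111110000
Mask: 255.255.255.240


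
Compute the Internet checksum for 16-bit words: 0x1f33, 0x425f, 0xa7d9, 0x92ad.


Sum all words (with carry folding):
+ 0x1f33 = 0x1f33
+ 0x425f = 0x6192
+ 0xa7d9 = 0x096c
+ 0x92ad = 0x9c19
One's complement: ~0x9c19
Checksum = 0x63e6


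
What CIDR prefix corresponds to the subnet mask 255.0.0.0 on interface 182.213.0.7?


Binary: 11111111.00000000.00000000.00000000
Count leading 1s
Prefix: /8


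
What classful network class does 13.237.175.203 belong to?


First octet: 13
Binary: 00001101
0xxxxxxx -> Class A (1-126)
Class A, default mask 255.0.0.0 (/8)


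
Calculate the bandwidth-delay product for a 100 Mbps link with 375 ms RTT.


BDP = bandwidth * RTT
= 100 Mbps * 375 ms
= 100 * 1e6 * 375 / 1000 bits
= 37500000 bits
= 4687500 bytes
= 4577.6367 KB
BDP = 37500000 bits (4687500 bytes)


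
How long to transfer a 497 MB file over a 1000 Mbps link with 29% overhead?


Effective throughput = 1000 * (1 - 29/100) = 710 Mbps
File size in Mb = 497 * 8 = 3976 Mb
Time = 3976 / 710
Time = 5.6 seconds


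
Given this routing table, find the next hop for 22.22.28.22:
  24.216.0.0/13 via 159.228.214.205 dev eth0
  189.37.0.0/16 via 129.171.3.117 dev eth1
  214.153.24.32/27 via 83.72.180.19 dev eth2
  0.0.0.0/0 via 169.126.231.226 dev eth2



Longest prefix match for 22.22.28.22:
  /13 24.216.0.0: no
  /16 189.37.0.0: no
  /27 214.153.24.32: no
  /0 0.0.0.0: MATCH
Selected: next-hop 169.126.231.226 via eth2 (matched /0)


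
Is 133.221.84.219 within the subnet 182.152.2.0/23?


Subnet network: 182.152.2.0
Test IP AND mask: 133.221.84.0
No, 133.221.84.219 is not in 182.152.2.0/23


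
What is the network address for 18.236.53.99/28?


IP:   00010010.11101100.00110101.01100011
Mask: 11111111.11111111.11111111.11110000
AND operation:
Net:  00010010.11101100.00110101.01100000
Network: 18.236.53.96/28


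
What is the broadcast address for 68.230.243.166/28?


Network: 68.230.243.160/28
Host bits = 4
Set all host bits to 1:
Broadcast: 68.230.243.175


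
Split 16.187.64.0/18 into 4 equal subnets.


New prefix = 18 + 2 = 20
Each subnet has 4096 addresses
  16.187.64.0/20
  16.187.80.0/20
  16.187.96.0/20
  16.187.112.0/20
Subnets: 16.187.64.0/20, 16.187.80.0/20, 16.187.96.0/20, 16.187.112.0/20


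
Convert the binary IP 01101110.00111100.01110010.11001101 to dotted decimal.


01101110 = 110
00111100 = 60
01110010 = 114
11001101 = 205
IP: 110.60.114.205


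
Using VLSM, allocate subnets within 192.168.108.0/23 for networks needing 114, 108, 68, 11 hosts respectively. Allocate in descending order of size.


114 hosts -> /25 (126 usable): 192.168.108.0/25
108 hosts -> /25 (126 usable): 192.168.108.128/25
68 hosts -> /25 (126 usable): 192.168.109.0/25
11 hosts -> /28 (14 usable): 192.168.109.128/28
Allocation: 192.168.108.0/25 (114 hosts, 126 usable); 192.168.108.128/25 (108 hosts, 126 usable); 192.168.109.0/25 (68 hosts, 126 usable); 192.168.109.128/28 (11 hosts, 14 usable)


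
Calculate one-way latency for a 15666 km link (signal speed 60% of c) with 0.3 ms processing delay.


Speed = 0.6 * 3e5 km/s = 180000 km/s
Propagation delay = 15666 / 180000 = 0.087 s = 87.0333 ms
Processing delay = 0.3 ms
Total one-way latency = 87.3333 ms


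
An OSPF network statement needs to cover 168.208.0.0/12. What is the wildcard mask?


Subnet mask: 255.240.0.0
Wildcard = 255.255.255.255 - subnet mask
255 - 255 = 0
255 - 240 = 15
255 - 0 = 255
255 - 0 = 255
Wildcard: 0.15.255.255


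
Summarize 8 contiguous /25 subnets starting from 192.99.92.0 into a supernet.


Original prefix: /25
Number of subnets: 8 = 2^3
New prefix = 25 - 3 = 22
Supernet: 192.99.92.0/22


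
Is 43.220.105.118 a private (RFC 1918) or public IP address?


RFC 1918 private ranges:
  10.0.0.0/8 (10.0.0.0 - 10.255.255.255)
  172.16.0.0/12 (172.16.0.0 - 172.31.255.255)
  192.168.0.0/16 (192.168.0.0 - 192.168.255.255)
Public (not in any RFC 1918 range)


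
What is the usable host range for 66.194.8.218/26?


Network: 66.194.8.192
Broadcast: 66.194.8.255
First usable = network + 1
Last usable = broadcast - 1
Range: 66.194.8.193 to 66.194.8.254


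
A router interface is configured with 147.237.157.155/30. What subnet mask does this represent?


/30 means 30 network bits, 2 host bits
Binary: 11111111111111111111111111111100
Mask: 255.255.255.252


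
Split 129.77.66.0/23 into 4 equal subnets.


New prefix = 23 + 2 = 25
Each subnet has 128 addresses
  129.77.66.0/25
  129.77.66.128/25
  129.77.67.0/25
  129.77.67.128/25
Subnets: 129.77.66.0/25, 129.77.66.128/25, 129.77.67.0/25, 129.77.67.128/25


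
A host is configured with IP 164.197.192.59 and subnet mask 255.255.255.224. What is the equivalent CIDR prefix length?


Binary: 11111111.11111111.11111111.11100000
Count leading 1s
Prefix: /27


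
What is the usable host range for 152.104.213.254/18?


Network: 152.104.192.0
Broadcast: 152.104.255.255
First usable = network + 1
Last usable = broadcast - 1
Range: 152.104.192.1 to 152.104.255.254


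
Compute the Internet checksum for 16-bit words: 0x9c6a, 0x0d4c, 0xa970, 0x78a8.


Sum all words (with carry folding):
+ 0x9c6a = 0x9c6a
+ 0x0d4c = 0xa9b6
+ 0xa970 = 0x5327
+ 0x78a8 = 0xcbcf
One's complement: ~0xcbcf
Checksum = 0x3430


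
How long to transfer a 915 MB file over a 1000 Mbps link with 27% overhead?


Effective throughput = 1000 * (1 - 27/100) = 730 Mbps
File size in Mb = 915 * 8 = 7320 Mb
Time = 7320 / 730
Time = 10.0274 seconds


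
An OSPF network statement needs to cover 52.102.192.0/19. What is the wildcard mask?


Subnet mask: 255.255.224.0
Wildcard = 255.255.255.255 - subnet mask
255 - 255 = 0
255 - 255 = 0
255 - 224 = 31
255 - 0 = 255
Wildcard: 0.0.31.255


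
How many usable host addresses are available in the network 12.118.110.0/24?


Host bits = 32 - 24 = 8
Total addresses = 2^8 = 256
Usable = total - 2 (network and broadcast)
Usable hosts: 254


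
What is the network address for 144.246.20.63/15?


IP:   10010000.11110110.00010100.00111111
Mask: 11111111.11111110.00000000.00000000
AND operation:
Net:  10010000.11110110.00000000.00000000
Network: 144.246.0.0/15


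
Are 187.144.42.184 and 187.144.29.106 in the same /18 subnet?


Mask: 255.255.192.0
187.144.42.184 AND mask = 187.144.0.0
187.144.29.106 AND mask = 187.144.0.0
Yes, same subnet (187.144.0.0)


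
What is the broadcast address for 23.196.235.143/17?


Network: 23.196.128.0/17
Host bits = 15
Set all host bits to 1:
Broadcast: 23.196.255.255


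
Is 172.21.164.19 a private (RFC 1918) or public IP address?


RFC 1918 private ranges:
  10.0.0.0/8 (10.0.0.0 - 10.255.255.255)
  172.16.0.0/12 (172.16.0.0 - 172.31.255.255)
  192.168.0.0/16 (192.168.0.0 - 192.168.255.255)
Private (in 172.16.0.0/12)


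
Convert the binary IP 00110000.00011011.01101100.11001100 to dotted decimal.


00110000 = 48
00011011 = 27
01101100 = 108
11001100 = 204
IP: 48.27.108.204


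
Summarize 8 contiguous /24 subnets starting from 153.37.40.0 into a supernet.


Original prefix: /24
Number of subnets: 8 = 2^3
New prefix = 24 - 3 = 21
Supernet: 153.37.40.0/21


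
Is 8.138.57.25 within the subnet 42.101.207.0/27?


Subnet network: 42.101.207.0
Test IP AND mask: 8.138.57.0
No, 8.138.57.25 is not in 42.101.207.0/27


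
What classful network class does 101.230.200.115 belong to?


First octet: 101
Binary: 01100101
0xxxxxxx -> Class A (1-126)
Class A, default mask 255.0.0.0 (/8)


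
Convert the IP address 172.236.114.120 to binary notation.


172 = 10101100
236 = 11101100
114 = 01110010
120 = 01111000
Binary: 10101100.11101100.01110010.01111000


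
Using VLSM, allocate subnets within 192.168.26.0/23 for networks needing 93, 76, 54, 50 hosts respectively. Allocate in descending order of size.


93 hosts -> /25 (126 usable): 192.168.26.0/25
76 hosts -> /25 (126 usable): 192.168.26.128/25
54 hosts -> /26 (62 usable): 192.168.27.0/26
50 hosts -> /26 (62 usable): 192.168.27.64/26
Allocation: 192.168.26.0/25 (93 hosts, 126 usable); 192.168.26.128/25 (76 hosts, 126 usable); 192.168.27.0/26 (54 hosts, 62 usable); 192.168.27.64/26 (50 hosts, 62 usable)


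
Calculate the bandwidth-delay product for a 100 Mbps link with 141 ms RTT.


BDP = bandwidth * RTT
= 100 Mbps * 141 ms
= 100 * 1e6 * 141 / 1000 bits
= 14100000 bits
= 1762500 bytes
= 1721.1914 KB
BDP = 14100000 bits (1762500 bytes)


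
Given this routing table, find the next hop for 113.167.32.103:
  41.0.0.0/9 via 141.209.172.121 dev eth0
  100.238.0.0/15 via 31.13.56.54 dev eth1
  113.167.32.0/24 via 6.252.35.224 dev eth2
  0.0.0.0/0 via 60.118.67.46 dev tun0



Longest prefix match for 113.167.32.103:
  /9 41.0.0.0: no
  /15 100.238.0.0: no
  /24 113.167.32.0: MATCH
  /0 0.0.0.0: MATCH
Selected: next-hop 6.252.35.224 via eth2 (matched /24)


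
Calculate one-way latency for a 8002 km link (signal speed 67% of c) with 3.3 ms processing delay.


Speed = 0.67 * 3e5 km/s = 201000 km/s
Propagation delay = 8002 / 201000 = 0.0398 s = 39.8109 ms
Processing delay = 3.3 ms
Total one-way latency = 43.1109 ms


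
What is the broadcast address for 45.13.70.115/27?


Network: 45.13.70.96/27
Host bits = 5
Set all host bits to 1:
Broadcast: 45.13.70.127


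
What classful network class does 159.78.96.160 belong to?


First octet: 159
Binary: 10011111
10xxxxxx -> Class B (128-191)
Class B, default mask 255.255.0.0 (/16)


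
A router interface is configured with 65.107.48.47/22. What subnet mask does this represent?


/22 means 22 network bits, 10 host bits
Binary: 11111111111111111111110000000000
Mask: 255.255.252.0


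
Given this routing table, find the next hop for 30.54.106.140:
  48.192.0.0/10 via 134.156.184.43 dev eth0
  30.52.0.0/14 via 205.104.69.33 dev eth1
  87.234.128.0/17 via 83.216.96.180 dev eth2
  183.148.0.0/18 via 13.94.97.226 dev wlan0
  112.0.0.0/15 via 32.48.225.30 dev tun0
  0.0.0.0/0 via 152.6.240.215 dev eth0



Longest prefix match for 30.54.106.140:
  /10 48.192.0.0: no
  /14 30.52.0.0: MATCH
  /17 87.234.128.0: no
  /18 183.148.0.0: no
  /15 112.0.0.0: no
  /0 0.0.0.0: MATCH
Selected: next-hop 205.104.69.33 via eth1 (matched /14)


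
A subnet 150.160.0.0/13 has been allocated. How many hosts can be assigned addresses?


Host bits = 32 - 13 = 19
Total addresses = 2^19 = 524288
Usable = total - 2 (network and broadcast)
Usable hosts: 524286


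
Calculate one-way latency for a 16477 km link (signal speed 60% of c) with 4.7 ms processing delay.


Speed = 0.6 * 3e5 km/s = 180000 km/s
Propagation delay = 16477 / 180000 = 0.0915 s = 91.5389 ms
Processing delay = 4.7 ms
Total one-way latency = 96.2389 ms


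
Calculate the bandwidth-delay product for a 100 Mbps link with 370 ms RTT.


BDP = bandwidth * RTT
= 100 Mbps * 370 ms
= 100 * 1e6 * 370 / 1000 bits
= 37000000 bits
= 4625000 bytes
= 4516.6016 KB
BDP = 37000000 bits (4625000 bytes)


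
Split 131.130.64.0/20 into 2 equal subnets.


New prefix = 20 + 1 = 21
Each subnet has 2048 addresses
  131.130.64.0/21
  131.130.72.0/21
Subnets: 131.130.64.0/21, 131.130.72.0/21


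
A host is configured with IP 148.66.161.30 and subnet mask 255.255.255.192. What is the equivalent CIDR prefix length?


Binary: 11111111.11111111.11111111.11000000
Count leading 1s
Prefix: /26


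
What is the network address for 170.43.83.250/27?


IP:   10101010.00101011.01010011.11111010
Mask: 11111111.11111111.11111111.11100000
AND operation:
Net:  10101010.00101011.01010011.11100000
Network: 170.43.83.224/27


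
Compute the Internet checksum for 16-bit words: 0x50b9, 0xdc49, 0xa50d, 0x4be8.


Sum all words (with carry folding):
+ 0x50b9 = 0x50b9
+ 0xdc49 = 0x2d03
+ 0xa50d = 0xd210
+ 0x4be8 = 0x1df9
One's complement: ~0x1df9
Checksum = 0xe206


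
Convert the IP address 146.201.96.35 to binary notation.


146 = 10010010
201 = 11001001
96 = 01100000
35 = 00100011
Binary: 10010010.11001001.01100000.00100011


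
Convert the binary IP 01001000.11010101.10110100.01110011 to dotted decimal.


01001000 = 72
11010101 = 213
10110100 = 180
01110011 = 115
IP: 72.213.180.115


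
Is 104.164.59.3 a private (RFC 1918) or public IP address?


RFC 1918 private ranges:
  10.0.0.0/8 (10.0.0.0 - 10.255.255.255)
  172.16.0.0/12 (172.16.0.0 - 172.31.255.255)
  192.168.0.0/16 (192.168.0.0 - 192.168.255.255)
Public (not in any RFC 1918 range)


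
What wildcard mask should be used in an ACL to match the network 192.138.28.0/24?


Subnet mask: 255.255.255.0
Wildcard = 255.255.255.255 - subnet mask
255 - 255 = 0
255 - 255 = 0
255 - 255 = 0
255 - 0 = 255
Wildcard: 0.0.0.255


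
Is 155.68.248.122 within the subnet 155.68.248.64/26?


Subnet network: 155.68.248.64
Test IP AND mask: 155.68.248.64
Yes, 155.68.248.122 is in 155.68.248.64/26


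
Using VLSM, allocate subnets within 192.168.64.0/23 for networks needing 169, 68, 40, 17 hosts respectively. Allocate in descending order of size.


169 hosts -> /24 (254 usable): 192.168.64.0/24
68 hosts -> /25 (126 usable): 192.168.65.0/25
40 hosts -> /26 (62 usable): 192.168.65.128/26
17 hosts -> /27 (30 usable): 192.168.65.192/27
Allocation: 192.168.64.0/24 (169 hosts, 254 usable); 192.168.65.0/25 (68 hosts, 126 usable); 192.168.65.128/26 (40 hosts, 62 usable); 192.168.65.192/27 (17 hosts, 30 usable)


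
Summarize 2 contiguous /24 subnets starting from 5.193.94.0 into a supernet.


Original prefix: /24
Number of subnets: 2 = 2^1
New prefix = 24 - 1 = 23
Supernet: 5.193.94.0/23


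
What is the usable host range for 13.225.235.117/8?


Network: 13.0.0.0
Broadcast: 13.255.255.255
First usable = network + 1
Last usable = broadcast - 1
Range: 13.0.0.1 to 13.255.255.254


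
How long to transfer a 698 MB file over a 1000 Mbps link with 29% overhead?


Effective throughput = 1000 * (1 - 29/100) = 710 Mbps
File size in Mb = 698 * 8 = 5584 Mb
Time = 5584 / 710
Time = 7.8648 seconds


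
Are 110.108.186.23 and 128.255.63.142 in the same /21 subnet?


Mask: 255.255.248.0
110.108.186.23 AND mask = 110.108.184.0
128.255.63.142 AND mask = 128.255.56.0
No, different subnets (110.108.184.0 vs 128.255.56.0)


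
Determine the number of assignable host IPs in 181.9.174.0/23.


Host bits = 32 - 23 = 9
Total addresses = 2^9 = 512
Usable = total - 2 (network and broadcast)
Usable hosts: 510


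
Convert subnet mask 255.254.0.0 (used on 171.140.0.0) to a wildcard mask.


Subnet mask: 255.254.0.0
Wildcard = 255.255.255.255 - subnet mask
255 - 255 = 0
255 - 254 = 1
255 - 0 = 255
255 - 0 = 255
Wildcard: 0.1.255.255


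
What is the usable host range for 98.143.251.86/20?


Network: 98.143.240.0
Broadcast: 98.143.255.255
First usable = network + 1
Last usable = broadcast - 1
Range: 98.143.240.1 to 98.143.255.254


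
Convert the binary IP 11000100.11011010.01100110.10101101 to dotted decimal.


11000100 = 196
11011010 = 218
01100110 = 102
10101101 = 173
IP: 196.218.102.173


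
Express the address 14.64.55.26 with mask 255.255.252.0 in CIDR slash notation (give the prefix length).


Binary: 11111111.11111111.11111100.00000000
Count leading 1s
Prefix: /22


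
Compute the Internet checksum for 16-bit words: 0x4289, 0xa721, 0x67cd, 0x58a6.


Sum all words (with carry folding):
+ 0x4289 = 0x4289
+ 0xa721 = 0xe9aa
+ 0x67cd = 0x5178
+ 0x58a6 = 0xaa1e
One's complement: ~0xaa1e
Checksum = 0x55e1


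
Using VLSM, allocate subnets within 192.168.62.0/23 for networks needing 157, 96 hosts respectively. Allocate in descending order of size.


157 hosts -> /24 (254 usable): 192.168.62.0/24
96 hosts -> /25 (126 usable): 192.168.63.0/25
Allocation: 192.168.62.0/24 (157 hosts, 254 usable); 192.168.63.0/25 (96 hosts, 126 usable)


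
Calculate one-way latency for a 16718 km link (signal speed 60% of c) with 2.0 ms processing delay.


Speed = 0.6 * 3e5 km/s = 180000 km/s
Propagation delay = 16718 / 180000 = 0.0929 s = 92.8778 ms
Processing delay = 2.0 ms
Total one-way latency = 94.8778 ms


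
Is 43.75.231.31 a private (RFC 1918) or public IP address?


RFC 1918 private ranges:
  10.0.0.0/8 (10.0.0.0 - 10.255.255.255)
  172.16.0.0/12 (172.16.0.0 - 172.31.255.255)
  192.168.0.0/16 (192.168.0.0 - 192.168.255.255)
Public (not in any RFC 1918 range)


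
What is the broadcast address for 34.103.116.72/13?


Network: 34.96.0.0/13
Host bits = 19
Set all host bits to 1:
Broadcast: 34.103.255.255


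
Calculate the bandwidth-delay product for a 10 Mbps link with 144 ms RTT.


BDP = bandwidth * RTT
= 10 Mbps * 144 ms
= 10 * 1e6 * 144 / 1000 bits
= 1440000 bits
= 180000 bytes
= 175.7812 KB
BDP = 1440000 bits (180000 bytes)


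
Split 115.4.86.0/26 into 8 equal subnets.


New prefix = 26 + 3 = 29
Each subnet has 8 addresses
  115.4.86.0/29
  115.4.86.8/29
  115.4.86.16/29
  115.4.86.24/29
  115.4.86.32/29
  115.4.86.40/29
  115.4.86.48/29
  115.4.86.56/29
Subnets: 115.4.86.0/29, 115.4.86.8/29, 115.4.86.16/29, 115.4.86.24/29, 115.4.86.32/29, 115.4.86.40/29, 115.4.86.48/29, 115.4.86.56/29


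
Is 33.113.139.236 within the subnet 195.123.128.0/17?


Subnet network: 195.123.128.0
Test IP AND mask: 33.113.128.0
No, 33.113.139.236 is not in 195.123.128.0/17


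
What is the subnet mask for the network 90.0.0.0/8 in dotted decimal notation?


/8 means 8 network bits, 24 host bits
Binary: 11111111000000000000000000000000
Mask: 255.0.0.0


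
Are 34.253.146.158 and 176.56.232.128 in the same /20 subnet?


Mask: 255.255.240.0
34.253.146.158 AND mask = 34.253.144.0
176.56.232.128 AND mask = 176.56.224.0
No, different subnets (34.253.144.0 vs 176.56.224.0)


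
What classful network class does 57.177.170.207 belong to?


First octet: 57
Binary: 00111001
0xxxxxxx -> Class A (1-126)
Class A, default mask 255.0.0.0 (/8)


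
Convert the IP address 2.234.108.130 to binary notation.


2 = 00000010
234 = 11101010
108 = 01101100
130 = 10000010
Binary: 00000010.11101010.01101100.10000010


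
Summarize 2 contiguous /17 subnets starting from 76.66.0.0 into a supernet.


Original prefix: /17
Number of subnets: 2 = 2^1
New prefix = 17 - 1 = 16
Supernet: 76.66.0.0/16


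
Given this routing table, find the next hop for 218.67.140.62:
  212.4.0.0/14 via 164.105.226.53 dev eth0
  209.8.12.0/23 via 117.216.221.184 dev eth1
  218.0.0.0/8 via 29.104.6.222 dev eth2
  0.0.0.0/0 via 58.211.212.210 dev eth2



Longest prefix match for 218.67.140.62:
  /14 212.4.0.0: no
  /23 209.8.12.0: no
  /8 218.0.0.0: MATCH
  /0 0.0.0.0: MATCH
Selected: next-hop 29.104.6.222 via eth2 (matched /8)


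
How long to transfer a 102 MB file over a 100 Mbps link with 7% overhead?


Effective throughput = 100 * (1 - 7/100) = 93 Mbps
File size in Mb = 102 * 8 = 816 Mb
Time = 816 / 93
Time = 8.7742 seconds


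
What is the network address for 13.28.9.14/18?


IP:   00001101.00011100.00001001.00001110
Mask: 11111111.11111111.11000000.00000000
AND operation:
Net:  00001101.00011100.00000000.00000000
Network: 13.28.0.0/18


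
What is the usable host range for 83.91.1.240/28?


Network: 83.91.1.240
Broadcast: 83.91.1.255
First usable = network + 1
Last usable = broadcast - 1
Range: 83.91.1.241 to 83.91.1.254


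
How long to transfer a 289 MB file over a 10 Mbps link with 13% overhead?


Effective throughput = 10 * (1 - 13/100) = 8.7 Mbps
File size in Mb = 289 * 8 = 2312 Mb
Time = 2312 / 8.7
Time = 265.7471 seconds


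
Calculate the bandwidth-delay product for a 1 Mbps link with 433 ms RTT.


BDP = bandwidth * RTT
= 1 Mbps * 433 ms
= 1 * 1e6 * 433 / 1000 bits
= 433000 bits
= 54125 bytes
= 52.8564 KB
BDP = 433000 bits (54125 bytes)


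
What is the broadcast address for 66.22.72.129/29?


Network: 66.22.72.128/29
Host bits = 3
Set all host bits to 1:
Broadcast: 66.22.72.135


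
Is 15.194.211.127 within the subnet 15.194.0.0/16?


Subnet network: 15.194.0.0
Test IP AND mask: 15.194.0.0
Yes, 15.194.211.127 is in 15.194.0.0/16


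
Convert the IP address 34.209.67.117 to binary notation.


34 = 00100010
209 = 11010001
67 = 01000011
117 = 01110101
Binary: 00100010.11010001.01000011.01110101


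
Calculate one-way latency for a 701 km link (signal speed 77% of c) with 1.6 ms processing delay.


Speed = 0.77 * 3e5 km/s = 231000 km/s
Propagation delay = 701 / 231000 = 0.003 s = 3.0346 ms
Processing delay = 1.6 ms
Total one-way latency = 4.6346 ms


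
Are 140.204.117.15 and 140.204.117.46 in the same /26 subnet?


Mask: 255.255.255.192
140.204.117.15 AND mask = 140.204.117.0
140.204.117.46 AND mask = 140.204.117.0
Yes, same subnet (140.204.117.0)


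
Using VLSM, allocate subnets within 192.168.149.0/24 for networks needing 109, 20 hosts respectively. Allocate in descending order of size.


109 hosts -> /25 (126 usable): 192.168.149.0/25
20 hosts -> /27 (30 usable): 192.168.149.128/27
Allocation: 192.168.149.0/25 (109 hosts, 126 usable); 192.168.149.128/27 (20 hosts, 30 usable)


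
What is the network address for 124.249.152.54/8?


IP:   01111100.11111001.10011000.00110110
Mask: 11111111.00000000.00000000.00000000
AND operation:
Net:  01111100.00000000.00000000.00000000
Network: 124.0.0.0/8


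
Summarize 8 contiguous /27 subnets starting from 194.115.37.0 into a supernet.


Original prefix: /27
Number of subnets: 8 = 2^3
New prefix = 27 - 3 = 24
Supernet: 194.115.37.0/24


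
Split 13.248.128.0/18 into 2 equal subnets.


New prefix = 18 + 1 = 19
Each subnet has 8192 addresses
  13.248.128.0/19
  13.248.160.0/19
Subnets: 13.248.128.0/19, 13.248.160.0/19


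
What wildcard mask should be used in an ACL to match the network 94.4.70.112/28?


Subnet mask: 255.255.255.240
Wildcard = 255.255.255.255 - subnet mask
255 - 255 = 0
255 - 255 = 0
255 - 255 = 0
255 - 240 = 15
Wildcard: 0.0.0.15


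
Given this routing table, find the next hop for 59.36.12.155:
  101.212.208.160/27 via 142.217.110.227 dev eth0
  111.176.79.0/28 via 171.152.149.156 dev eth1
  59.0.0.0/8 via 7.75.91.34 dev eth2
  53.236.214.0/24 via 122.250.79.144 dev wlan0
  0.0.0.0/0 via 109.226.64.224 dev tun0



Longest prefix match for 59.36.12.155:
  /27 101.212.208.160: no
  /28 111.176.79.0: no
  /8 59.0.0.0: MATCH
  /24 53.236.214.0: no
  /0 0.0.0.0: MATCH
Selected: next-hop 7.75.91.34 via eth2 (matched /8)


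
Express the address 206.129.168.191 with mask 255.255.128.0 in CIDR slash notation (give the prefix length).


Binary: 11111111.11111111.10000000.00000000
Count leading 1s
Prefix: /17


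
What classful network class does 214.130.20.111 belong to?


First octet: 214
Binary: 11010110
110xxxxx -> Class C (192-223)
Class C, default mask 255.255.255.0 (/24)


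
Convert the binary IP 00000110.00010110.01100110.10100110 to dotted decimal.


00000110 = 6
00010110 = 22
01100110 = 102
10100110 = 166
IP: 6.22.102.166


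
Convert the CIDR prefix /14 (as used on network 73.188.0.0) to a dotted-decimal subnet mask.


/14 means 14 network bits, 18 host bits
Binary: 11111111111111000000000000000000
Mask: 255.252.0.0


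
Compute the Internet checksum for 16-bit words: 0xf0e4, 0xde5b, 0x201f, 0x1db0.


Sum all words (with carry folding):
+ 0xf0e4 = 0xf0e4
+ 0xde5b = 0xcf40
+ 0x201f = 0xef5f
+ 0x1db0 = 0x0d10
One's complement: ~0x0d10
Checksum = 0xf2ef


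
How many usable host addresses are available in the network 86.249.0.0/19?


Host bits = 32 - 19 = 13
Total addresses = 2^13 = 8192
Usable = total - 2 (network and broadcast)
Usable hosts: 8190


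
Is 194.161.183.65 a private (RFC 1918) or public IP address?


RFC 1918 private ranges:
  10.0.0.0/8 (10.0.0.0 - 10.255.255.255)
  172.16.0.0/12 (172.16.0.0 - 172.31.255.255)
  192.168.0.0/16 (192.168.0.0 - 192.168.255.255)
Public (not in any RFC 1918 range)


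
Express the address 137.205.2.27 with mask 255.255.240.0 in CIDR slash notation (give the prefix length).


Binary: 11111111.11111111.11110000.00000000
Count leading 1s
Prefix: /20


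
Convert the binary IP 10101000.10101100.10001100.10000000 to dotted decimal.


10101000 = 168
10101100 = 172
10001100 = 140
10000000 = 128
IP: 168.172.140.128


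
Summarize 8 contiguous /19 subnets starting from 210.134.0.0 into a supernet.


Original prefix: /19
Number of subnets: 8 = 2^3
New prefix = 19 - 3 = 16
Supernet: 210.134.0.0/16


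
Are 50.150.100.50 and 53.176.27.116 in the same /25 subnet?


Mask: 255.255.255.128
50.150.100.50 AND mask = 50.150.100.0
53.176.27.116 AND mask = 53.176.27.0
No, different subnets (50.150.100.0 vs 53.176.27.0)


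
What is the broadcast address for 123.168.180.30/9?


Network: 123.128.0.0/9
Host bits = 23
Set all host bits to 1:
Broadcast: 123.255.255.255


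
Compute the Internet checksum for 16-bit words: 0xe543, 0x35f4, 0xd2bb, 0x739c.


Sum all words (with carry folding):
+ 0xe543 = 0xe543
+ 0x35f4 = 0x1b38
+ 0xd2bb = 0xedf3
+ 0x739c = 0x6190
One's complement: ~0x6190
Checksum = 0x9e6f


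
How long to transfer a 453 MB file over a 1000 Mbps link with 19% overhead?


Effective throughput = 1000 * (1 - 19/100) = 810 Mbps
File size in Mb = 453 * 8 = 3624 Mb
Time = 3624 / 810
Time = 4.4741 seconds


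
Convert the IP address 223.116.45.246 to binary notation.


223 = 11011111
116 = 01110100
45 = 00101101
246 = 11110110
Binary: 11011111.01110100.00101101.11110110


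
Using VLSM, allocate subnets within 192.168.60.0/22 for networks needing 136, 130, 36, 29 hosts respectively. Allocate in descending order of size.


136 hosts -> /24 (254 usable): 192.168.60.0/24
130 hosts -> /24 (254 usable): 192.168.61.0/24
36 hosts -> /26 (62 usable): 192.168.62.0/26
29 hosts -> /27 (30 usable): 192.168.62.64/27
Allocation: 192.168.60.0/24 (136 hosts, 254 usable); 192.168.61.0/24 (130 hosts, 254 usable); 192.168.62.0/26 (36 hosts, 62 usable); 192.168.62.64/27 (29 hosts, 30 usable)


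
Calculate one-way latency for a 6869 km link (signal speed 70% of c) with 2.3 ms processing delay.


Speed = 0.7 * 3e5 km/s = 210000 km/s
Propagation delay = 6869 / 210000 = 0.0327 s = 32.7095 ms
Processing delay = 2.3 ms
Total one-way latency = 35.0095 ms


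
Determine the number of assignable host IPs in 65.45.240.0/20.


Host bits = 32 - 20 = 12
Total addresses = 2^12 = 4096
Usable = total - 2 (network and broadcast)
Usable hosts: 4094


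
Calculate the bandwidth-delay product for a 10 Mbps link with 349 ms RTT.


BDP = bandwidth * RTT
= 10 Mbps * 349 ms
= 10 * 1e6 * 349 / 1000 bits
= 3490000 bits
= 436250 bytes
= 426.0254 KB
BDP = 3490000 bits (436250 bytes)


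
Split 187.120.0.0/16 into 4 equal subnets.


New prefix = 16 + 2 = 18
Each subnet has 16384 addresses
  187.120.0.0/18
  187.120.64.0/18
  187.120.128.0/18
  187.120.192.0/18
Subnets: 187.120.0.0/18, 187.120.64.0/18, 187.120.128.0/18, 187.120.192.0/18


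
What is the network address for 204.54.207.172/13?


IP:   11001100.00110110.11001111.10101100
Mask: 11111111.11111000.00000000.00000000
AND operation:
Net:  11001100.00110000.00000000.00000000
Network: 204.48.0.0/13


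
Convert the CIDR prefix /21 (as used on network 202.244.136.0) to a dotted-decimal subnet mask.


/21 means 21 network bits, 11 host bits
Binary: 11111111111111111111100000000000
Mask: 255.255.248.0


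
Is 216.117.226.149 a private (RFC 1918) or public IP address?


RFC 1918 private ranges:
  10.0.0.0/8 (10.0.0.0 - 10.255.255.255)
  172.16.0.0/12 (172.16.0.0 - 172.31.255.255)
  192.168.0.0/16 (192.168.0.0 - 192.168.255.255)
Public (not in any RFC 1918 range)


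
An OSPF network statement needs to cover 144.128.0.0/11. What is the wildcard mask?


Subnet mask: 255.224.0.0
Wildcard = 255.255.255.255 - subnet mask
255 - 255 = 0
255 - 224 = 31
255 - 0 = 255
255 - 0 = 255
Wildcard: 0.31.255.255


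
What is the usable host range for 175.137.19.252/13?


Network: 175.136.0.0
Broadcast: 175.143.255.255
First usable = network + 1
Last usable = broadcast - 1
Range: 175.136.0.1 to 175.143.255.254


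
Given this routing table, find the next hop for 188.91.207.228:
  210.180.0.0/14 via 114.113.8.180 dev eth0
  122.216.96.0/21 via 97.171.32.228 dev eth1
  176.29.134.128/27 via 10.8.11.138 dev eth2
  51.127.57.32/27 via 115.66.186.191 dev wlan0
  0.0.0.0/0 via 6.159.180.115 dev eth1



Longest prefix match for 188.91.207.228:
  /14 210.180.0.0: no
  /21 122.216.96.0: no
  /27 176.29.134.128: no
  /27 51.127.57.32: no
  /0 0.0.0.0: MATCH
Selected: next-hop 6.159.180.115 via eth1 (matched /0)


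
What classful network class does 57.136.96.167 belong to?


First octet: 57
Binary: 00111001
0xxxxxxx -> Class A (1-126)
Class A, default mask 255.0.0.0 (/8)


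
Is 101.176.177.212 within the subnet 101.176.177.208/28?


Subnet network: 101.176.177.208
Test IP AND mask: 101.176.177.208
Yes, 101.176.177.212 is in 101.176.177.208/28


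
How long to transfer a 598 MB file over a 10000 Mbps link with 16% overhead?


Effective throughput = 10000 * (1 - 16/100) = 8400 Mbps
File size in Mb = 598 * 8 = 4784 Mb
Time = 4784 / 8400
Time = 0.5695 seconds


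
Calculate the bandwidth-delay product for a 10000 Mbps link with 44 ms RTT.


BDP = bandwidth * RTT
= 10000 Mbps * 44 ms
= 10000 * 1e6 * 44 / 1000 bits
= 440000000 bits
= 55000000 bytes
= 53710.9375 KB
BDP = 440000000 bits (55000000 bytes)


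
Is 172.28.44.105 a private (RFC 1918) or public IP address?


RFC 1918 private ranges:
  10.0.0.0/8 (10.0.0.0 - 10.255.255.255)
  172.16.0.0/12 (172.16.0.0 - 172.31.255.255)
  192.168.0.0/16 (192.168.0.0 - 192.168.255.255)
Private (in 172.16.0.0/12)


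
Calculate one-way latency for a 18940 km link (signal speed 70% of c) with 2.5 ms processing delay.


Speed = 0.7 * 3e5 km/s = 210000 km/s
Propagation delay = 18940 / 210000 = 0.0902 s = 90.1905 ms
Processing delay = 2.5 ms
Total one-way latency = 92.6905 ms


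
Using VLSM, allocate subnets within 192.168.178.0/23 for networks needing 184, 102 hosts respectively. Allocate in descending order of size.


184 hosts -> /24 (254 usable): 192.168.178.0/24
102 hosts -> /25 (126 usable): 192.168.179.0/25
Allocation: 192.168.178.0/24 (184 hosts, 254 usable); 192.168.179.0/25 (102 hosts, 126 usable)


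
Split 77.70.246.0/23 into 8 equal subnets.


New prefix = 23 + 3 = 26
Each subnet has 64 addresses
  77.70.246.0/26
  77.70.246.64/26
  77.70.246.128/26
  77.70.246.192/26
  77.70.247.0/26
  77.70.247.64/26
  77.70.247.128/26
  77.70.247.192/26
Subnets: 77.70.246.0/26, 77.70.246.64/26, 77.70.246.128/26, 77.70.246.192/26, 77.70.247.0/26, 77.70.247.64/26, 77.70.247.128/26, 77.70.247.192/26


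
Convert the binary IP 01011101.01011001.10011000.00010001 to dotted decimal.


01011101 = 93
01011001 = 89
10011000 = 152
00010001 = 17
IP: 93.89.152.17


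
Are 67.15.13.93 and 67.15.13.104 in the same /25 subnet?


Mask: 255.255.255.128
67.15.13.93 AND mask = 67.15.13.0
67.15.13.104 AND mask = 67.15.13.0
Yes, same subnet (67.15.13.0)


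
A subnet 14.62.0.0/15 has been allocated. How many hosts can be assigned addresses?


Host bits = 32 - 15 = 17
Total addresses = 2^17 = 131072
Usable = total - 2 (network and broadcast)
Usable hosts: 131070


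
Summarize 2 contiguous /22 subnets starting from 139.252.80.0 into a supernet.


Original prefix: /22
Number of subnets: 2 = 2^1
New prefix = 22 - 1 = 21
Supernet: 139.252.80.0/21


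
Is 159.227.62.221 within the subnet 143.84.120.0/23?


Subnet network: 143.84.120.0
Test IP AND mask: 159.227.62.0
No, 159.227.62.221 is not in 143.84.120.0/23


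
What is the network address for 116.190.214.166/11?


IP:   01110100.10111110.11010110.10100110
Mask: 11111111.11100000.00000000.00000000
AND operation:
Net:  01110100.10100000.00000000.00000000
Network: 116.160.0.0/11


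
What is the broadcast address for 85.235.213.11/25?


Network: 85.235.213.0/25
Host bits = 7
Set all host bits to 1:
Broadcast: 85.235.213.127


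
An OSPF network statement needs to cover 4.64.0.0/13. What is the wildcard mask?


Subnet mask: 255.248.0.0
Wildcard = 255.255.255.255 - subnet mask
255 - 255 = 0
255 - 248 = 7
255 - 0 = 255
255 - 0 = 255
Wildcard: 0.7.255.255


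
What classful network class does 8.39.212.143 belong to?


First octet: 8
Binary: 00001000
0xxxxxxx -> Class A (1-126)
Class A, default mask 255.0.0.0 (/8)


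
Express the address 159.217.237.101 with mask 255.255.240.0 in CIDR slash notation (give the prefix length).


Binary: 11111111.11111111.11110000.00000000
Count leading 1s
Prefix: /20


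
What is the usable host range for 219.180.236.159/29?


Network: 219.180.236.152
Broadcast: 219.180.236.159
First usable = network + 1
Last usable = broadcast - 1
Range: 219.180.236.153 to 219.180.236.158


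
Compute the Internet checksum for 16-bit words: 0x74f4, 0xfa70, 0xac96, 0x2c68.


Sum all words (with carry folding):
+ 0x74f4 = 0x74f4
+ 0xfa70 = 0x6f65
+ 0xac96 = 0x1bfc
+ 0x2c68 = 0x4864
One's complement: ~0x4864
Checksum = 0xb79b


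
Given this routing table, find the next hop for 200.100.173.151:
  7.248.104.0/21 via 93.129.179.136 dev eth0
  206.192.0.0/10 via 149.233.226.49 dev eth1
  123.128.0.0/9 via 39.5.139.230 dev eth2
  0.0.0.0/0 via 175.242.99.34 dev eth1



Longest prefix match for 200.100.173.151:
  /21 7.248.104.0: no
  /10 206.192.0.0: no
  /9 123.128.0.0: no
  /0 0.0.0.0: MATCH
Selected: next-hop 175.242.99.34 via eth1 (matched /0)


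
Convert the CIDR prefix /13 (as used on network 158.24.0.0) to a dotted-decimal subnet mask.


/13 means 13 network bits, 19 host bits
Binary: 11111111111110000000000000000000
Mask: 255.248.0.0


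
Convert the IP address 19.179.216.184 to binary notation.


19 = 00010011
179 = 10110011
216 = 11011000
184 = 10111000
Binary: 00010011.10110011.11011000.10111000


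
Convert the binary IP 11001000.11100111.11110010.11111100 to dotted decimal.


11001000 = 200
11100111 = 231
11110010 = 242
11111100 = 252
IP: 200.231.242.252


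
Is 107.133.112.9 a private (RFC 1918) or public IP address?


RFC 1918 private ranges:
  10.0.0.0/8 (10.0.0.0 - 10.255.255.255)
  172.16.0.0/12 (172.16.0.0 - 172.31.255.255)
  192.168.0.0/16 (192.168.0.0 - 192.168.255.255)
Public (not in any RFC 1918 range)


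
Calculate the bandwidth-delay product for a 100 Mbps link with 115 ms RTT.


BDP = bandwidth * RTT
= 100 Mbps * 115 ms
= 100 * 1e6 * 115 / 1000 bits
= 11500000 bits
= 1437500 bytes
= 1403.8086 KB
BDP = 11500000 bits (1437500 bytes)


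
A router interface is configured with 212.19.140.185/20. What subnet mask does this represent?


/20 means 20 network bits, 12 host bits
Binary: 11111111111111111111000000000000
Mask: 255.255.240.0


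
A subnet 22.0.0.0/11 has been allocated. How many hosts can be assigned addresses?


Host bits = 32 - 11 = 21
Total addresses = 2^21 = 2097152
Usable = total - 2 (network and broadcast)
Usable hosts: 2097150
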